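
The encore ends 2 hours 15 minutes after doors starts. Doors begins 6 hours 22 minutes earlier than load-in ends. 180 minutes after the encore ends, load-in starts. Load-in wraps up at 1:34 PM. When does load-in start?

Doors starts at 1:34 PM − 382 min = 7:12 AM.
The encore ends at 7:12 AM + 135 min = 9:27 AM.
Load-in starts at 9:27 AM + 180 min = 12:27 PM.

12:27 PM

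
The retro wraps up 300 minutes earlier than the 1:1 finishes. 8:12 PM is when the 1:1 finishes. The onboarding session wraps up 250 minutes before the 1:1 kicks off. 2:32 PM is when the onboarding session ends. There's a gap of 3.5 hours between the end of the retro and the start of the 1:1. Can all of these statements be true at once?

Yes

The retro ends at 8:12 PM − 300 min = 3:12 PM.
The 1:1 starts at 3:12 PM + 210 min = 6:42 PM.
The onboarding session ends at 6:42 PM − 250 min = 2:32 PM.
That matches the stated 2:32 PM, so the schedule is consistent.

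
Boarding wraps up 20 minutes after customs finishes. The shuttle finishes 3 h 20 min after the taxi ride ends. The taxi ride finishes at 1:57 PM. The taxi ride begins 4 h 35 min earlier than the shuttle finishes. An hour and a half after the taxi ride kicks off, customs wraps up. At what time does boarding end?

2:32 PM

The shuttle ends at 1:57 PM + 200 min = 5:17 PM.
The taxi ride starts at 5:17 PM − 275 min = 12:42 PM.
Customs ends at 12:42 PM + 90 min = 2:12 PM.
Boarding ends at 2:12 PM + 20 min = 2:32 PM.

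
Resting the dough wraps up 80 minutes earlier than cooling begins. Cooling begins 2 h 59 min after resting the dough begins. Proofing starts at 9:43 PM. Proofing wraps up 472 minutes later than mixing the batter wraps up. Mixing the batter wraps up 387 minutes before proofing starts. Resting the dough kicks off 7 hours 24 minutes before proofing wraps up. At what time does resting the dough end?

Mixing the batter ends at 9:43 PM − 387 min = 3:16 PM.
Proofing ends at 3:16 PM + 472 min = 11:08 PM.
Resting the dough starts at 11:08 PM − 444 min = 3:44 PM.
Cooling starts at 3:44 PM + 179 min = 6:43 PM.
Resting the dough ends at 6:43 PM − 80 min = 5:23 PM.

5:23 PM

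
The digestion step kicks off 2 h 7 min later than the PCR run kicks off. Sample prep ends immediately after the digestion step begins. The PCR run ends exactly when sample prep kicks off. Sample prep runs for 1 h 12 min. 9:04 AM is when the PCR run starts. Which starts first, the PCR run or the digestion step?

the PCR run

The digestion step starts at 9:04 AM + 127 min = 11:11 AM.
The PCR run starts at 9:04 AM and the digestion step starts at 11:11 AM, so the PCR run is first.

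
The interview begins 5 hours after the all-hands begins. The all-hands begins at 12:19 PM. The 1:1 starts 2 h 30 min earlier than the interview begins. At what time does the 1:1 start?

2:49 PM

The interview starts at 12:19 PM + 300 min = 5:19 PM.
The 1:1 starts at 5:19 PM − 150 min = 2:49 PM.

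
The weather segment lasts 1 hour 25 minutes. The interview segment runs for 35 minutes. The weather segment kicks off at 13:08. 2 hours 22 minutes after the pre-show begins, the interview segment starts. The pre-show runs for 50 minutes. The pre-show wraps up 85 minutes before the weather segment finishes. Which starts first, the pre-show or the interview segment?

The weather segment ends at 13:08 + 85 min = 14:33.
The pre-show ends at 14:33 − 85 min = 13:08.
The pre-show starts at 13:08 − 50 min = 12:18.
The interview segment starts at 12:18 + 142 min = 14:40.
The pre-show starts at 12:18 and the interview segment starts at 14:40, so the pre-show is first.

the pre-show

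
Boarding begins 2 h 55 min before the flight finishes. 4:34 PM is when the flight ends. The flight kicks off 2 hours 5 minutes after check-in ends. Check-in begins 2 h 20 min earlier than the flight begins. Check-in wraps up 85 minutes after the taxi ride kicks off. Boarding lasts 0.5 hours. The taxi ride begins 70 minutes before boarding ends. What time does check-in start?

Boarding starts at 4:34 PM − 175 min = 1:39 PM.
Boarding ends at 1:39 PM + 30 min = 2:09 PM.
The taxi ride starts at 2:09 PM − 70 min = 12:59 PM.
Check-in ends at 12:59 PM + 85 min = 2:24 PM.
The flight starts at 2:24 PM + 125 min = 4:29 PM.
Check-in starts at 4:29 PM − 140 min = 2:09 PM.

2:09 PM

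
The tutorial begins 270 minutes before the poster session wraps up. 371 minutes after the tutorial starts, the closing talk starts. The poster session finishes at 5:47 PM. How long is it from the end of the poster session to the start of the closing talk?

The tutorial starts at 5:47 PM − 270 min = 1:17 PM.
The closing talk starts at 1:17 PM + 371 min = 7:28 PM.
From 5:47 PM to 7:28 PM is 101 minutes.

101 minutes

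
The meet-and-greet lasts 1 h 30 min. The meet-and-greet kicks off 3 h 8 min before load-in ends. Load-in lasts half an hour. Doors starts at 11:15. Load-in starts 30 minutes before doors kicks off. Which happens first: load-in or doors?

Load-in starts at 11:15 − 30 min = 10:45.
Load-in starts at 10:45 and doors starts at 11:15, so load-in is first.

load-in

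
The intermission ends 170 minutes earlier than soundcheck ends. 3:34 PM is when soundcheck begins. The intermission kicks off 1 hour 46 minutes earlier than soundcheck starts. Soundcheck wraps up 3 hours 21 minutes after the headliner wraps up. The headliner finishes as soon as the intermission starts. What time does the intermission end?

The intermission starts at 3:34 PM − 106 min = 1:48 PM.
So the headliner ends at 1:48 PM.
Soundcheck ends at 1:48 PM + 201 min = 5:09 PM.
The intermission ends at 5:09 PM − 170 min = 2:19 PM.

2:19 PM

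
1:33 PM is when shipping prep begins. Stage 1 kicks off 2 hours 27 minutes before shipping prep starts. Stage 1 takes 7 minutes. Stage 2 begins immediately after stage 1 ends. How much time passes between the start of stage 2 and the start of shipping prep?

2 hours 20 minutes

Stage 1 starts at 1:33 PM − 147 min = 11:06 AM.
Stage 1 ends at 11:06 AM + 7 min = 11:13 AM.
So stage 2 starts at 11:13 AM.
From 11:13 AM to 1:33 PM is 2 hours 20 minutes.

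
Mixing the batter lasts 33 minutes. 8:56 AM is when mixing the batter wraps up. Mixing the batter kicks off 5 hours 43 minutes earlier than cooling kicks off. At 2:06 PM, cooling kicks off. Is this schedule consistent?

Yes

Mixing the batter starts at 2:06 PM − 343 min = 8:23 AM.
Mixing the batter ends at 8:23 AM + 33 min = 8:56 AM.
That matches the stated 8:56 AM, so the schedule is consistent.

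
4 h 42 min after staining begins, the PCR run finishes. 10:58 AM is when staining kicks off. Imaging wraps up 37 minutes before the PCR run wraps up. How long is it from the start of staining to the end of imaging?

245 minutes

The PCR run ends at 10:58 AM + 282 min = 3:40 PM.
Imaging ends at 3:40 PM − 37 min = 3:03 PM.
From 10:58 AM to 3:03 PM is 245 minutes.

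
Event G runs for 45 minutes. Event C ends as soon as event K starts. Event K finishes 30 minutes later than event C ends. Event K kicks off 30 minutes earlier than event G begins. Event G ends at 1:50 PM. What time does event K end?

1:05 PM

Event G starts at 1:50 PM − 45 min = 1:05 PM.
Event K starts at 1:05 PM − 30 min = 12:35 PM.
So event C ends at 12:35 PM.
Event K ends at 12:35 PM + 30 min = 1:05 PM.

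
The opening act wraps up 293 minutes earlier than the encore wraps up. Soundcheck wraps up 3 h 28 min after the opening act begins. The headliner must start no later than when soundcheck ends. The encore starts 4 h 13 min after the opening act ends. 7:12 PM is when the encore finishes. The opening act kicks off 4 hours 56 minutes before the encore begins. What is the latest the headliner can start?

5:04 PM

The opening act ends at 7:12 PM − 293 min = 2:19 PM.
The encore starts at 2:19 PM + 253 min = 6:32 PM.
The opening act starts at 6:32 PM − 296 min = 1:36 PM.
Soundcheck ends at 1:36 PM + 208 min = 5:04 PM.
The headliner is bounded by soundcheck, so the latest it can start is 5:04 PM.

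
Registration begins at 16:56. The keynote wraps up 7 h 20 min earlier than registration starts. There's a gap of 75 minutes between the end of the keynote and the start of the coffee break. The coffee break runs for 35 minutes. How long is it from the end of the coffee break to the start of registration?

330 minutes

The keynote ends at 16:56 − 440 min = 09:36.
The coffee break starts at 09:36 + 75 min = 10:51.
The coffee break ends at 10:51 + 35 min = 11:26.
From 11:26 to 16:56 is 330 minutes.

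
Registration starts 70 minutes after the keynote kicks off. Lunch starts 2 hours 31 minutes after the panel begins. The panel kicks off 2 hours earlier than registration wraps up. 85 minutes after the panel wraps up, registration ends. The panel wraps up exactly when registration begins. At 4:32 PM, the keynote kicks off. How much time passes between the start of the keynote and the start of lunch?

3 h 6 min

Registration starts at 4:32 PM + 70 min = 5:42 PM.
So the panel ends at 5:42 PM.
Registration ends at 5:42 PM + 85 min = 7:07 PM.
The panel starts at 7:07 PM − 120 min = 5:07 PM.
Lunch starts at 5:07 PM + 151 min = 7:38 PM.
From 4:32 PM to 7:38 PM is 3 h 6 min.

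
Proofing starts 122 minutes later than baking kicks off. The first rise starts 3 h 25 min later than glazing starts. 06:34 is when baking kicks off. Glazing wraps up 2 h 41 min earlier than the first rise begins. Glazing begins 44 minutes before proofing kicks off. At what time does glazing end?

08:36

Proofing starts at 06:34 + 122 min = 08:36.
Glazing starts at 08:36 − 44 min = 07:52.
The first rise starts at 07:52 + 205 min = 11:17.
Glazing ends at 11:17 − 161 min = 08:36.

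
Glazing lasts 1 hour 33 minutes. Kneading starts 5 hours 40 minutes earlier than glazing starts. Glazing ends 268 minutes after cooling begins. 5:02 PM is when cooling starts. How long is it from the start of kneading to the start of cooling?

Glazing ends at 5:02 PM + 268 min = 9:30 PM.
Glazing starts at 9:30 PM − 93 min = 7:57 PM.
Kneading starts at 7:57 PM − 340 min = 2:17 PM.
From 2:17 PM to 5:02 PM is 165 minutes.

165 minutes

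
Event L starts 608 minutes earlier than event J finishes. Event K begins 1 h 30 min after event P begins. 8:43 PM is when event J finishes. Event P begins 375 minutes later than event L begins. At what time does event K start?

Event L starts at 8:43 PM − 608 min = 10:35 AM.
Event P starts at 10:35 AM + 375 min = 4:50 PM.
Event K starts at 4:50 PM + 90 min = 6:20 PM.

6:20 PM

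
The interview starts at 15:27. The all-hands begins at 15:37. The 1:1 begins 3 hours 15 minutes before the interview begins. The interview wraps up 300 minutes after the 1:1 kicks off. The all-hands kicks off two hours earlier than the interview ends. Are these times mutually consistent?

No

The 1:1 starts at 15:27 − 195 min = 12:12.
The interview ends at 12:12 + 300 min = 17:12.
The all-hands starts at 17:12 − 120 min = 15:12.
But the all-hands is also said to start at 15:37 — a 25-minute conflict.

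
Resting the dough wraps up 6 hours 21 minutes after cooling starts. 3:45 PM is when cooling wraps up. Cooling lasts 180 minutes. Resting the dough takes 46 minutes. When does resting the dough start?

6:20 PM

Cooling starts at 3:45 PM − 180 min = 12:45 PM.
Resting the dough ends at 12:45 PM + 381 min = 7:06 PM.
Resting the dough starts at 7:06 PM − 46 min = 6:20 PM.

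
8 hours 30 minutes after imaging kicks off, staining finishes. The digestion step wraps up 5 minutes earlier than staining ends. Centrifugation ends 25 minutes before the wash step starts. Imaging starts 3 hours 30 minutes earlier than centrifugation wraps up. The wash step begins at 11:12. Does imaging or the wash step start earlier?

Centrifugation ends at 11:12 − 25 min = 10:47.
Imaging starts at 10:47 − 210 min = 07:17.
Imaging starts at 07:17 and the wash step starts at 11:12, so imaging is first.

imaging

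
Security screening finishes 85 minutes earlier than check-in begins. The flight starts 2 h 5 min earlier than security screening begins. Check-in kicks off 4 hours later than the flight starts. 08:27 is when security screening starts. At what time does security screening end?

08:57

The flight starts at 08:27 − 125 min = 06:22.
Check-in starts at 06:22 + 240 min = 10:22.
Security screening ends at 10:22 − 85 min = 08:57.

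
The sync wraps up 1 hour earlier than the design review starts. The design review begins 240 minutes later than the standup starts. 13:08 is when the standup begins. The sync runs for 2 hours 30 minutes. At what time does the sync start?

13:38

The design review starts at 13:08 + 240 min = 17:08.
The sync ends at 17:08 − 60 min = 16:08.
The sync starts at 16:08 − 150 min = 13:38.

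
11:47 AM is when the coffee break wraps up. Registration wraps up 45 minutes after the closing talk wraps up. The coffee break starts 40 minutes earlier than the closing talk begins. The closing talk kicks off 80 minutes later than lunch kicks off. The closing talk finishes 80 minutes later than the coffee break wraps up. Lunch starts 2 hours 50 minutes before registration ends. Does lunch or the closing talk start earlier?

The closing talk ends at 11:47 AM + 80 min = 1:07 PM.
Registration ends at 1:07 PM + 45 min = 1:52 PM.
Lunch starts at 1:52 PM − 170 min = 11:02 AM.
The closing talk starts at 11:02 AM + 80 min = 12:22 PM.
Lunch starts at 11:02 AM and the closing talk starts at 12:22 PM, so lunch is first.

lunch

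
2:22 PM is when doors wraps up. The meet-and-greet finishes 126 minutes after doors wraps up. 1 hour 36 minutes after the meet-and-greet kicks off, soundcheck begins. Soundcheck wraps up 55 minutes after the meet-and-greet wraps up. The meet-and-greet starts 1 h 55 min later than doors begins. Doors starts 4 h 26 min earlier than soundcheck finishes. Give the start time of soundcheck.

The meet-and-greet ends at 2:22 PM + 126 min = 4:28 PM.
Soundcheck ends at 4:28 PM + 55 min = 5:23 PM.
Doors starts at 5:23 PM − 266 min = 12:57 PM.
The meet-and-greet starts at 12:57 PM + 115 min = 2:52 PM.
Soundcheck starts at 2:52 PM + 96 min = 4:28 PM.

4:28 PM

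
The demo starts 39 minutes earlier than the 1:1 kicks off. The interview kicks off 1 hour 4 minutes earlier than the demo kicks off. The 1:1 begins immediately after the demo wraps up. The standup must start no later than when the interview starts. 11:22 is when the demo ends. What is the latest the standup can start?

09:39

The 1:1 starts at 11:22.
The demo starts at 11:22 − 39 min = 10:43.
The interview starts at 10:43 − 64 min = 09:39.
The standup is bounded by the interview, so the latest it can start is 09:39.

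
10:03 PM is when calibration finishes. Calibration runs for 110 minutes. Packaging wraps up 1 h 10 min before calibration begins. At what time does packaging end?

7:03 PM

Calibration starts at 10:03 PM − 110 min = 8:13 PM.
Packaging ends at 8:13 PM − 70 min = 7:03 PM.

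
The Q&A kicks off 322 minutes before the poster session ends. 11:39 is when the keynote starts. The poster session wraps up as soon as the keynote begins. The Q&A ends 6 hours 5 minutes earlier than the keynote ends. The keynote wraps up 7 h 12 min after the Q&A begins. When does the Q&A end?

07:24

The poster session ends at 11:39.
The Q&A starts at 11:39 − 322 min = 06:17.
The keynote ends at 06:17 + 432 min = 13:29.
The Q&A ends at 13:29 − 365 min = 07:24.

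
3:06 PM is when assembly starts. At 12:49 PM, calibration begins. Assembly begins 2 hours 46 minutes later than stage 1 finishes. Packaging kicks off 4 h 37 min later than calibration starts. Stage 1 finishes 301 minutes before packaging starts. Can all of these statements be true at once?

No

Packaging starts at 12:49 PM + 277 min = 5:26 PM.
Stage 1 ends at 5:26 PM − 301 min = 12:25 PM.
Assembly starts at 12:25 PM + 166 min = 3:11 PM.
But assembly is also said to start at 3:06 PM — a 5-minute conflict.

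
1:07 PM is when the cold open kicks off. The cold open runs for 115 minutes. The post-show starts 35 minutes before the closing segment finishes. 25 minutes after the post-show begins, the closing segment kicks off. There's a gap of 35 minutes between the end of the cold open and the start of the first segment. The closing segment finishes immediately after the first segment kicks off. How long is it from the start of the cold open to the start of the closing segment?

The cold open ends at 1:07 PM + 115 min = 3:02 PM.
The first segment starts at 3:02 PM + 35 min = 3:37 PM.
So the closing segment ends at 3:37 PM.
The post-show starts at 3:37 PM − 35 min = 3:02 PM.
The closing segment starts at 3:02 PM + 25 min = 3:27 PM.
From 1:07 PM to 3:27 PM is 2 h 20 min.

2 h 20 min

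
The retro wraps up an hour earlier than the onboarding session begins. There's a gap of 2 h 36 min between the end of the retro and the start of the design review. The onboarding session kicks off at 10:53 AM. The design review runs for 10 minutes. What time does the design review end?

The retro ends at 10:53 AM − 60 min = 9:53 AM.
The design review starts at 9:53 AM + 156 min = 12:29 PM.
The design review ends at 12:29 PM + 10 min = 12:39 PM.

12:39 PM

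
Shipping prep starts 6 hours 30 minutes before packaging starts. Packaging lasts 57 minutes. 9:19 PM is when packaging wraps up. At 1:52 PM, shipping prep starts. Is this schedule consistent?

Yes

Packaging starts at 9:19 PM − 57 min = 8:22 PM.
Shipping prep starts at 8:22 PM − 390 min = 1:52 PM.
That matches the stated 1:52 PM, so the schedule is consistent.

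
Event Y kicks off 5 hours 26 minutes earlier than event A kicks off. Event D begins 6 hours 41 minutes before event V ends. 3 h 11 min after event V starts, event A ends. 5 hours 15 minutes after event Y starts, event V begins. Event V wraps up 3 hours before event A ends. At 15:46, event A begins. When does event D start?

Event Y starts at 15:46 − 326 min = 10:20.
Event V starts at 10:20 + 315 min = 15:35.
Event A ends at 15:35 + 191 min = 18:46.
Event V ends at 18:46 − 180 min = 15:46.
Event D starts at 15:46 − 401 min = 09:05.

09:05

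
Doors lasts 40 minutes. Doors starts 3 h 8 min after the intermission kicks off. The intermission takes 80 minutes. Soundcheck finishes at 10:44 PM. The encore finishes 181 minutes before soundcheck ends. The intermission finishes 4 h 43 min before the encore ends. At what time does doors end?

5:28 PM

The encore ends at 10:44 PM − 181 min = 7:43 PM.
The intermission ends at 7:43 PM − 283 min = 3:00 PM.
The intermission starts at 3:00 PM − 80 min = 1:40 PM.
Doors starts at 1:40 PM + 188 min = 4:48 PM.
Doors ends at 4:48 PM + 40 min = 5:28 PM.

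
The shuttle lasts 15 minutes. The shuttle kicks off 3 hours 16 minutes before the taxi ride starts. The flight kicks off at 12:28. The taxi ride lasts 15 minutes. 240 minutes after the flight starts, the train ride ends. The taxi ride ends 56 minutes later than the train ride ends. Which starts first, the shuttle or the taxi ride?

The train ride ends at 12:28 + 240 min = 16:28.
The taxi ride ends at 16:28 + 56 min = 17:24.
The taxi ride starts at 17:24 − 15 min = 17:09.
The shuttle starts at 17:09 − 196 min = 13:53.
The shuttle starts at 13:53 and the taxi ride starts at 17:09, so the shuttle is first.

the shuttle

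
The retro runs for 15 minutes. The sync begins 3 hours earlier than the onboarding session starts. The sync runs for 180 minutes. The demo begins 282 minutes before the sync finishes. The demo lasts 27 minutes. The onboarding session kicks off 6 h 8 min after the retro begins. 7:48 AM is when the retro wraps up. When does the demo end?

9:26 AM

The retro starts at 7:48 AM − 15 min = 7:33 AM.
The onboarding session starts at 7:33 AM + 368 min = 1:41 PM.
The sync starts at 1:41 PM − 180 min = 10:41 AM.
The sync ends at 10:41 AM + 180 min = 1:41 PM.
The demo starts at 1:41 PM − 282 min = 8:59 AM.
The demo ends at 8:59 AM + 27 min = 9:26 AM.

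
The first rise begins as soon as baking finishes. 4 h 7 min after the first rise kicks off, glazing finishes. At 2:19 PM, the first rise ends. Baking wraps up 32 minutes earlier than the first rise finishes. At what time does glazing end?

5:54 PM

Baking ends at 2:19 PM − 32 min = 1:47 PM.
So the first rise starts at 1:47 PM.
Glazing ends at 1:47 PM + 247 min = 5:54 PM.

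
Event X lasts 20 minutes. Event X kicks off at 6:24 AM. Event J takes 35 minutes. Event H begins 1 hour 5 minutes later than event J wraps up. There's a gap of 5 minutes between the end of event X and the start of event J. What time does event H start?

Event X ends at 6:24 AM + 20 min = 6:44 AM.
Event J starts at 6:44 AM + 5 min = 6:49 AM.
Event J ends at 6:49 AM + 35 min = 7:24 AM.
Event H starts at 7:24 AM + 65 min = 8:29 AM.

8:29 AM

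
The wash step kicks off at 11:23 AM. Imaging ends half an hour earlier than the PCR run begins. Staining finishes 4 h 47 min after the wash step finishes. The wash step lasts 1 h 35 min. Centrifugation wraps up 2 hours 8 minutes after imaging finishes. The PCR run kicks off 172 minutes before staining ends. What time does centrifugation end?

The wash step ends at 11:23 AM + 95 min = 12:58 PM.
Staining ends at 12:58 PM + 287 min = 5:45 PM.
The PCR run starts at 5:45 PM − 172 min = 2:53 PM.
Imaging ends at 2:53 PM − 30 min = 2:23 PM.
Centrifugation ends at 2:23 PM + 128 min = 4:31 PM.

4:31 PM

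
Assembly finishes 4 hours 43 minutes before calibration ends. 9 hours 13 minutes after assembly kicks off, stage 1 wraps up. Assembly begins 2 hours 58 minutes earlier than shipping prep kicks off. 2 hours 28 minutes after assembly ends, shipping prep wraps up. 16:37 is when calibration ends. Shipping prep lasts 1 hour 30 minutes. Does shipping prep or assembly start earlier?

assembly

Assembly ends at 16:37 − 283 min = 11:54.
Shipping prep ends at 11:54 + 148 min = 14:22.
Shipping prep starts at 14:22 − 90 min = 12:52.
Assembly starts at 12:52 − 178 min = 09:54.
Shipping prep starts at 12:52 and assembly starts at 09:54, so assembly is first.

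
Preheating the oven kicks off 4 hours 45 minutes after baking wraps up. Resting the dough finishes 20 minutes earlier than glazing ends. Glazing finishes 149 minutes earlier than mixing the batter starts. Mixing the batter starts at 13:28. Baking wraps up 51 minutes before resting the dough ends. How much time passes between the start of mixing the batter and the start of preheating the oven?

Glazing ends at 13:28 − 149 min = 10:59.
Resting the dough ends at 10:59 − 20 min = 10:39.
Baking ends at 10:39 − 51 min = 09:48.
Preheating the oven starts at 09:48 + 285 min = 14:33.
From 13:28 to 14:33 is 1 hour 5 minutes.

1 hour 5 minutes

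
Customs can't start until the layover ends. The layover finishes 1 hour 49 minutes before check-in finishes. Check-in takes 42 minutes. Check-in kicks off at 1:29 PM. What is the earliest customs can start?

Check-in ends at 1:29 PM + 42 min = 2:11 PM.
The layover ends at 2:11 PM − 109 min = 12:22 PM.
Customs is bounded by the layover, so the earliest it can start is 12:22 PM.

12:22 PM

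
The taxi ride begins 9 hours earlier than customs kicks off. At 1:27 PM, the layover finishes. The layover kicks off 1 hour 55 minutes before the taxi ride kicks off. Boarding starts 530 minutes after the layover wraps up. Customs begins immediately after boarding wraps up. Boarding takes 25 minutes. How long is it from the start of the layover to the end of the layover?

1 hour 40 minutes

Boarding starts at 1:27 PM + 530 min = 10:17 PM.
Boarding ends at 10:17 PM + 25 min = 10:42 PM.
So customs starts at 10:42 PM.
The taxi ride starts at 10:42 PM − 540 min = 1:42 PM.
The layover starts at 1:42 PM − 115 min = 11:47 AM.
From 11:47 AM to 1:27 PM is 1 hour 40 minutes.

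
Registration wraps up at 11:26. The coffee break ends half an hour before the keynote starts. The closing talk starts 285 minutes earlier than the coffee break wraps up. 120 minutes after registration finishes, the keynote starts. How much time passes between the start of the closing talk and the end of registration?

The keynote starts at 11:26 + 120 min = 13:26.
The coffee break ends at 13:26 − 30 min = 12:56.
The closing talk starts at 12:56 − 285 min = 08:11.
From 08:11 to 11:26 is 3 hours 15 minutes.

3 hours 15 minutes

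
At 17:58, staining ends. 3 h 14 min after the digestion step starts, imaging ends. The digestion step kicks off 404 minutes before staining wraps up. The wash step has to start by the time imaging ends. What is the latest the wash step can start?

The digestion step starts at 17:58 − 404 min = 11:14.
Imaging ends at 11:14 + 194 min = 14:28.
The wash step is bounded by imaging, so the latest it can start is 14:28.

14:28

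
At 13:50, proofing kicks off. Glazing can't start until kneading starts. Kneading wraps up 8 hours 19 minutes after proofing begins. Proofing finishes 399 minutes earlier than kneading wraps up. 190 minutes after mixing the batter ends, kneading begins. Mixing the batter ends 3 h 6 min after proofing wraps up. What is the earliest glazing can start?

21:46

Kneading ends at 13:50 + 499 min = 22:09.
Proofing ends at 22:09 − 399 min = 15:30.
Mixing the batter ends at 15:30 + 186 min = 18:36.
Kneading starts at 18:36 + 190 min = 21:46.
Glazing is bounded by kneading, so the earliest it can start is 21:46.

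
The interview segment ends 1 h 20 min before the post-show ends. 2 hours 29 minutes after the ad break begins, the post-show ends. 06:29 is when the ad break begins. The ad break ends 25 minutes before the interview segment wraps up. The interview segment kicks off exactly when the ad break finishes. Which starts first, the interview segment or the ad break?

the ad break

The post-show ends at 06:29 + 149 min = 08:58.
The interview segment ends at 08:58 − 80 min = 07:38.
The ad break ends at 07:38 − 25 min = 07:13.
So the interview segment starts at 07:13.
The interview segment starts at 07:13 and the ad break starts at 06:29, so the ad break is first.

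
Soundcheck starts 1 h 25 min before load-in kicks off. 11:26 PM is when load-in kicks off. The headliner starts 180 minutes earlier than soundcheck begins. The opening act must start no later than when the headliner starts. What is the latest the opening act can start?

7:01 PM

Soundcheck starts at 11:26 PM − 85 min = 10:01 PM.
The headliner starts at 10:01 PM − 180 min = 7:01 PM.
The opening act is bounded by the headliner, so the latest it can start is 7:01 PM.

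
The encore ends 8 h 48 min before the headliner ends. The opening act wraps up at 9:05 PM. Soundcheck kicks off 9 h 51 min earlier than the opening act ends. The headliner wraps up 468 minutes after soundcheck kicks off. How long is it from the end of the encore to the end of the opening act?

10 hours 51 minutes

Soundcheck starts at 9:05 PM − 591 min = 11:14 AM.
The headliner ends at 11:14 AM + 468 min = 7:02 PM.
The encore ends at 7:02 PM − 528 min = 10:14 AM.
From 10:14 AM to 9:05 PM is 10 hours 51 minutes.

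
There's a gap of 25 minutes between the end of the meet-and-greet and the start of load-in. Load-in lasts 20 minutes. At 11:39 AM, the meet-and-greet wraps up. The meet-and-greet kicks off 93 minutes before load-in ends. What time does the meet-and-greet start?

10:51 AM

Load-in starts at 11:39 AM + 25 min = 12:04 PM.
Load-in ends at 12:04 PM + 20 min = 12:24 PM.
The meet-and-greet starts at 12:24 PM − 93 min = 10:51 AM.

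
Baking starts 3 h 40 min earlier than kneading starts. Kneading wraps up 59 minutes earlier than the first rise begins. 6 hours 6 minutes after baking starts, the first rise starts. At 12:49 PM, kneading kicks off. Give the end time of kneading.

2:16 PM

Baking starts at 12:49 PM − 220 min = 9:09 AM.
The first rise starts at 9:09 AM + 366 min = 3:15 PM.
Kneading ends at 3:15 PM − 59 min = 2:16 PM.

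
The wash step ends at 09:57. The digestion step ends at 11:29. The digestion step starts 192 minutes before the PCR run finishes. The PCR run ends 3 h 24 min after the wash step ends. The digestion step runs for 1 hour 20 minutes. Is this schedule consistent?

Yes

The PCR run ends at 09:57 + 204 min = 13:21.
The digestion step starts at 13:21 − 192 min = 10:09.
The digestion step ends at 10:09 + 80 min = 11:29.
That matches the stated 11:29, so the schedule is consistent.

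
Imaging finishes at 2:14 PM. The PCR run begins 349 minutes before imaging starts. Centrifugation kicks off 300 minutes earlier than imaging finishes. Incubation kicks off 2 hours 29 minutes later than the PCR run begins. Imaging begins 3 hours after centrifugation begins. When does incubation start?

8:54 AM

Centrifugation starts at 2:14 PM − 300 min = 9:14 AM.
Imaging starts at 9:14 AM + 180 min = 12:14 PM.
The PCR run starts at 12:14 PM − 349 min = 6:25 AM.
Incubation starts at 6:25 AM + 149 min = 8:54 AM.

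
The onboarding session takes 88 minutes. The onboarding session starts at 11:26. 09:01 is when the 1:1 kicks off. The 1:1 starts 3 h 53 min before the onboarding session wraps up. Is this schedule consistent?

Yes

The onboarding session ends at 11:26 + 88 min = 12:54.
The 1:1 starts at 12:54 − 233 min = 09:01.
That matches the stated 09:01, so the schedule is consistent.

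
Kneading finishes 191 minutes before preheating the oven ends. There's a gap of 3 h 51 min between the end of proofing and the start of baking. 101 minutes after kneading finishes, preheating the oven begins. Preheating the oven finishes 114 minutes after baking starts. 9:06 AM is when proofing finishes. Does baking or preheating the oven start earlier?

Baking starts at 9:06 AM + 231 min = 12:57 PM.
Preheating the oven ends at 12:57 PM + 114 min = 2:51 PM.
Kneading ends at 2:51 PM − 191 min = 11:40 AM.
Preheating the oven starts at 11:40 AM + 101 min = 1:21 PM.
Baking starts at 12:57 PM and preheating the oven starts at 1:21 PM, so baking is first.

baking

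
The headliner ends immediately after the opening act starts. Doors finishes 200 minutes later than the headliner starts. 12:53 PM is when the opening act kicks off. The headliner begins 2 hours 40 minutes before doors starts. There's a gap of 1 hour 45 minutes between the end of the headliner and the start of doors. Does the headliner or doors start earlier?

The headliner ends at 12:53 PM.
Doors starts at 12:53 PM + 105 min = 2:38 PM.
The headliner starts at 2:38 PM − 160 min = 11:58 AM.
The headliner starts at 11:58 AM and doors starts at 2:38 PM, so the headliner is first.

the headliner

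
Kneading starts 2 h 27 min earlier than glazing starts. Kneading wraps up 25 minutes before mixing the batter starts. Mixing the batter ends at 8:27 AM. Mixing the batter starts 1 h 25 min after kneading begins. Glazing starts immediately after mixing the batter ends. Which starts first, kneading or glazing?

Glazing starts at 8:27 AM.
Kneading starts at 8:27 AM − 147 min = 6:00 AM.
Kneading starts at 6:00 AM and glazing starts at 8:27 AM, so kneading is first.

kneading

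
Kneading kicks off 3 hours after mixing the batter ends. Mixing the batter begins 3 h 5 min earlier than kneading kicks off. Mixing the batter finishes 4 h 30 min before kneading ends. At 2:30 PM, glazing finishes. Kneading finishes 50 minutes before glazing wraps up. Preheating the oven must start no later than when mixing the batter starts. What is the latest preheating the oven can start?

Kneading ends at 2:30 PM − 50 min = 1:40 PM.
Mixing the batter ends at 1:40 PM − 270 min = 9:10 AM.
Kneading starts at 9:10 AM + 180 min = 12:10 PM.
Mixing the batter starts at 12:10 PM − 185 min = 9:05 AM.
Preheating the oven is bounded by mixing the batter, so the latest it can start is 9:05 AM.

9:05 AM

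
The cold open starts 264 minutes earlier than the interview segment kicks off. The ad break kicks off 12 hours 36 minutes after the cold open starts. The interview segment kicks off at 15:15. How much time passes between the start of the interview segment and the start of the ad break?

The cold open starts at 15:15 − 264 min = 10:51.
The ad break starts at 10:51 + 756 min = 23:27.
From 15:15 to 23:27 is 8 h 12 min.

8 h 12 min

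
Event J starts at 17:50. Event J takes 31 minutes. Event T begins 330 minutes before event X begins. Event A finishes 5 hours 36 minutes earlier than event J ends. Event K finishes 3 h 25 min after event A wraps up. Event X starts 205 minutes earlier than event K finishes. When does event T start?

Event J ends at 17:50 + 31 min = 18:21.
Event A ends at 18:21 − 336 min = 12:45.
Event K ends at 12:45 + 205 min = 16:10.
Event X starts at 16:10 − 205 min = 12:45.
Event T starts at 12:45 − 330 min = 07:15.

07:15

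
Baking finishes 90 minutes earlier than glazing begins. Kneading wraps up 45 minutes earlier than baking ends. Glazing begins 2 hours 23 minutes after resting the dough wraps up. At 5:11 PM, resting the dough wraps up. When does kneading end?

5:19 PM

Glazing starts at 5:11 PM + 143 min = 7:34 PM.
Baking ends at 7:34 PM − 90 min = 6:04 PM.
Kneading ends at 6:04 PM − 45 min = 5:19 PM.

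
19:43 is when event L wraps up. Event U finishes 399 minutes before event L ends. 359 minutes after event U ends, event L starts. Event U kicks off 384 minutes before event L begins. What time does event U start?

Event U ends at 19:43 − 399 min = 13:04.
Event L starts at 13:04 + 359 min = 19:03.
Event U starts at 19:03 − 384 min = 12:39.

12:39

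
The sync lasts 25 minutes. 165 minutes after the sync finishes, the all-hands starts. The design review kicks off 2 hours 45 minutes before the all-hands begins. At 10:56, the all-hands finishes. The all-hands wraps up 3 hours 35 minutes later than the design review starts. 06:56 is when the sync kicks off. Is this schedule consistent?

Yes

The sync ends at 06:56 + 25 min = 07:21.
The all-hands starts at 07:21 + 165 min = 10:06.
The design review starts at 10:06 − 165 min = 07:21.
The all-hands ends at 07:21 + 215 min = 10:56.
That matches the stated 10:56, so the schedule is consistent.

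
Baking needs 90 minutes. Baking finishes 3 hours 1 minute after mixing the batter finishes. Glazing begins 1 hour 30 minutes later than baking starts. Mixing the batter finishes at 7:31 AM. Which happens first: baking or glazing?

baking

Baking ends at 7:31 AM + 181 min = 10:32 AM.
Baking starts at 10:32 AM − 90 min = 9:02 AM.
Glazing starts at 9:02 AM + 90 min = 10:32 AM.
Baking starts at 9:02 AM and glazing starts at 10:32 AM, so baking is first.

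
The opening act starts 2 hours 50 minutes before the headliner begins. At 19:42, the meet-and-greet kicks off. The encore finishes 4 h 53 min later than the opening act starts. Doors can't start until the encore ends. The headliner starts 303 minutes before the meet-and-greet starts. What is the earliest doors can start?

16:42

The headliner starts at 19:42 − 303 min = 14:39.
The opening act starts at 14:39 − 170 min = 11:49.
The encore ends at 11:49 + 293 min = 16:42.
Doors is bounded by the encore, so the earliest it can start is 16:42.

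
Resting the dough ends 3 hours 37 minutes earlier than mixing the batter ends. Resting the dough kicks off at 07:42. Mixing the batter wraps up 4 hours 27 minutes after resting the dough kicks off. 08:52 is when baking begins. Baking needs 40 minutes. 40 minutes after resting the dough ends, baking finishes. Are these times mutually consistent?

Mixing the batter ends at 07:42 + 267 min = 12:09.
Resting the dough ends at 12:09 − 217 min = 08:32.
Baking ends at 08:32 + 40 min = 09:12.
Baking starts at 09:12 − 40 min = 08:32.
But baking is also said to start at 08:52 — a 20-minute conflict.

No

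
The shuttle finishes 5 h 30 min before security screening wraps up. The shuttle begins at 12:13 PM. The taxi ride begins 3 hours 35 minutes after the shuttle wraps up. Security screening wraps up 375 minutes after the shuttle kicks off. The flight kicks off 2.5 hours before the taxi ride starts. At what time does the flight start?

2:03 PM

Security screening ends at 12:13 PM + 375 min = 6:28 PM.
The shuttle ends at 6:28 PM − 330 min = 12:58 PM.
The taxi ride starts at 12:58 PM + 215 min = 4:33 PM.
The flight starts at 4:33 PM − 150 min = 2:03 PM.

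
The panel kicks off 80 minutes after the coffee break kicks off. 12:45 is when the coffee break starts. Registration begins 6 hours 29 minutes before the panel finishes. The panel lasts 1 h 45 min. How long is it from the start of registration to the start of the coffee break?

The panel starts at 12:45 + 80 min = 14:05.
The panel ends at 14:05 + 105 min = 15:50.
Registration starts at 15:50 − 389 min = 09:21.
From 09:21 to 12:45 is 3 h 24 min.

3 h 24 min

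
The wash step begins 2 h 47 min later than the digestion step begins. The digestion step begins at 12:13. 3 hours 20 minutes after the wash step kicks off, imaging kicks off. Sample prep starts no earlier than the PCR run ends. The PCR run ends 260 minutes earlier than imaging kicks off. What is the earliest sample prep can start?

14:00

The wash step starts at 12:13 + 167 min = 15:00.
Imaging starts at 15:00 + 200 min = 18:20.
The PCR run ends at 18:20 − 260 min = 14:00.
Sample prep is bounded by the PCR run, so the earliest it can start is 14:00.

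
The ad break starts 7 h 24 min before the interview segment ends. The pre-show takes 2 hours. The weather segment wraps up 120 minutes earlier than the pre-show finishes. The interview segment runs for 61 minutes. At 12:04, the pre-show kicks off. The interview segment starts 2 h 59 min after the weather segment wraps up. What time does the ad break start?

08:40

The pre-show ends at 12:04 + 120 min = 14:04.
The weather segment ends at 14:04 − 120 min = 12:04.
The interview segment starts at 12:04 + 179 min = 15:03.
The interview segment ends at 15:03 + 61 min = 16:04.
The ad break starts at 16:04 − 444 min = 08:40.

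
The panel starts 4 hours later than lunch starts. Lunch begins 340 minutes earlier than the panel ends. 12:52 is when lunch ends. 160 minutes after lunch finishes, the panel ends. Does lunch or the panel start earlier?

lunch

The panel ends at 12:52 + 160 min = 15:32.
Lunch starts at 15:32 − 340 min = 09:52.
The panel starts at 09:52 + 240 min = 13:52.
Lunch starts at 09:52 and the panel starts at 13:52, so lunch is first.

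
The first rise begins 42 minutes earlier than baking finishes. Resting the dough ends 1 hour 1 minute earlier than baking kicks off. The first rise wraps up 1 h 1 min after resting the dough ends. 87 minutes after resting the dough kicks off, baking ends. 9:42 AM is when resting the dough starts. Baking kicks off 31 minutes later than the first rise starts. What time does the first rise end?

Baking ends at 9:42 AM + 87 min = 11:09 AM.
The first rise starts at 11:09 AM − 42 min = 10:27 AM.
Baking starts at 10:27 AM + 31 min = 10:58 AM.
Resting the dough ends at 10:58 AM − 61 min = 9:57 AM.
The first rise ends at 9:57 AM + 61 min = 10:58 AM.

10:58 AM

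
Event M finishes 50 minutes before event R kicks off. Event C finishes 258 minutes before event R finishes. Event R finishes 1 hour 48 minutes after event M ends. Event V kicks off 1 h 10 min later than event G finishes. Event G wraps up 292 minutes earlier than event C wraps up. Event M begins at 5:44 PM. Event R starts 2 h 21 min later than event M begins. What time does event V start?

Event R starts at 5:44 PM + 141 min = 8:05 PM.
Event M ends at 8:05 PM − 50 min = 7:15 PM.
Event R ends at 7:15 PM + 108 min = 9:03 PM.
Event C ends at 9:03 PM − 258 min = 4:45 PM.
Event G ends at 4:45 PM − 292 min = 11:53 AM.
Event V starts at 11:53 AM + 70 min = 1:03 PM.

1:03 PM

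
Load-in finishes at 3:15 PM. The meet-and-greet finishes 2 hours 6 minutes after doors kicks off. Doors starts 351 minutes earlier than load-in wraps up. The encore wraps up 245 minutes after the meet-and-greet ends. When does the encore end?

3:35 PM

Doors starts at 3:15 PM − 351 min = 9:24 AM.
The meet-and-greet ends at 9:24 AM + 126 min = 11:30 AM.
The encore ends at 11:30 AM + 245 min = 3:35 PM.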